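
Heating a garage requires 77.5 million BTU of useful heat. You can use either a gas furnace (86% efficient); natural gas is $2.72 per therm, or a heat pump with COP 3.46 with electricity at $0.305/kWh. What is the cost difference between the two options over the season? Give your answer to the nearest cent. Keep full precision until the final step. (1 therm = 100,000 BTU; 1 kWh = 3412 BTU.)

Heat load = 77.5 × 10⁶ BTU = 77,500,000 BTU
Gas: input = 77,500,000 / 0.86 = 90,116,279 BTU = 901.2 therm → 901.2 × $2.72 = $2,451.16
Heat pump: 77,500,000 BTU / 3412 = 22,710 kWh heat; / 3.46 = 6,565 kWh in → × $0.305 = $2,002.24
Difference = |$2,451.16 − $2,002.24| = $448.92

$448.92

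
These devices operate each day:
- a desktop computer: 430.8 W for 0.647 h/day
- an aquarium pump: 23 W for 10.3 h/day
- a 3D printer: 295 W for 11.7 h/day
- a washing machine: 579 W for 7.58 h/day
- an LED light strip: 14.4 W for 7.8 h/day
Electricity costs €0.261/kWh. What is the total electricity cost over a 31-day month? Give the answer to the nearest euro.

€69

desktop computer: 430.8 W × 0.647 h × 31 d = 8,641 Wh = 8.641 kWh
aquarium pump: 23 W × 10.3 h × 31 d = 7,344 Wh = 7.344 kWh
3D printer: 295 W × 11.7 h × 31 d = 106,996 Wh = 107 kWh
washing machine: 579 W × 7.58 h × 31 d = 136,053 Wh = 136.1 kWh
LED light strip: 14.4 W × 7.8 h × 31 d = 3,482 Wh = 3.482 kWh
Total energy = 8.641 + 7.344 + 107 + 136.1 + 3.482 = 262.5 kWh
Cost = 262.5 kWh × €0.261 = €68.52 ≈ €69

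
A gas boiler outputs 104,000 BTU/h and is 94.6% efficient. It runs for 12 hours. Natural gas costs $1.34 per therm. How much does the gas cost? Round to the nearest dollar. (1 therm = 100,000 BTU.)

$18

Heat delivered = 104,000 BTU/h × 12 h = 1,248,000 BTU
Gas input = 1,248,000 / 0.946 = 1,319,239 BTU
= 1,319,239 / 100,000 = 13.19 therm
Cost = 13.19 × $1.34/therm = $17.68 ≈ $18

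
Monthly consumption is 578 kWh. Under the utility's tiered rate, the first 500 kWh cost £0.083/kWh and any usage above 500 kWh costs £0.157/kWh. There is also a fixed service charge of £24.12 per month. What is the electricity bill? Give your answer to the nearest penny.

£77.87

First 500 kWh × £0.083 = £41.50
Remaining 78 kWh × £0.157 = £12.25
Energy charge = £53.75; + service £24.12 = £77.87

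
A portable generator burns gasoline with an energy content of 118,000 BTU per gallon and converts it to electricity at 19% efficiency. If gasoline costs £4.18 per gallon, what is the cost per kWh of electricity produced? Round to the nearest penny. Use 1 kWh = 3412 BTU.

Electrical output per gallon = 118,000 BTU × 0.19 / 3412 BTU/kWh = 6.571 kWh
Cost per kWh = £4.18 / 6.571 kWh = £0.636

£0.64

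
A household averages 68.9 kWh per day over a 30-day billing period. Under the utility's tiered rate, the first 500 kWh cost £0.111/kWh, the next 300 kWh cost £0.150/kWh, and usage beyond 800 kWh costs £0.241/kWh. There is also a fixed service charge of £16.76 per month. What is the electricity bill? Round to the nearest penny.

Usage = 68.9 kWh/day × 30 days = 2067 kWh
First 500 kWh × £0.111 = £55.50
Next 300 kWh × £0.150 = £45.00
Remaining 1267 kWh × £0.241 = £305.35
Energy charge = £405.85; + service £16.76 = £422.61

£422.61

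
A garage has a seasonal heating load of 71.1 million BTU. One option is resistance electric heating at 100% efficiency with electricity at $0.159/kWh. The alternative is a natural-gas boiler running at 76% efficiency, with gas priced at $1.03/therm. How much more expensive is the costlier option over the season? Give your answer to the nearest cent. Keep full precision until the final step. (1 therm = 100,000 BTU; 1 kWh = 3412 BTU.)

$2349.68

Heat load = 71.1 × 10⁶ BTU = 71,100,000 BTU
Gas: input = 71,100,000 / 0.76 = 93,552,632 BTU = 935.5 therm → 935.5 × $1.03 = $963.59
Electric: 71,100,000 BTU / 3412 = 20,840 kWh → × $0.159 = $3,313.28
Difference = |$963.59 − $3,313.28| = $2,349.68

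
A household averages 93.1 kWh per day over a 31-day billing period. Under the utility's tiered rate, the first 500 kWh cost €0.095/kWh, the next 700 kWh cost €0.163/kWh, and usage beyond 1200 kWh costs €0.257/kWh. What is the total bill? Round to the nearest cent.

Usage = 93.1 kWh/day × 31 days = 2886.1 kWh
First 500 kWh × €0.095 = €47.50
Next 700 kWh × €0.163 = €114.10
Remaining 1686.1 kWh × €0.257 = €433.33
Total = €594.93

€594.93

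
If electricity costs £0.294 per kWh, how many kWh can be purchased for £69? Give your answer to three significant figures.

£69 / £0.294 per kWh = 234.7 kWh

235 kWh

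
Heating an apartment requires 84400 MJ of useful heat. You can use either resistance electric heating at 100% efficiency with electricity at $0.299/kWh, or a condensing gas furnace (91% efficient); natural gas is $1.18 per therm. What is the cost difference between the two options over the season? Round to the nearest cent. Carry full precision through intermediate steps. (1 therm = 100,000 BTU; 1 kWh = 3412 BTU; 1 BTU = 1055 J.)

Heat load = 84400 MJ = 84,400,000,000 J / 1055 = 80,000,000 BTU
Gas: input = 80,000,000 / 0.91 = 87,912,088 BTU = 879.1 therm → 879.1 × $1.18 = $1,037.36
Electric: 80,000,000 BTU / 3412 = 23,450 kWh → × $0.299 = $7,010.55
Difference = |$1,037.36 − $7,010.55| = $5,973.19

$5973.19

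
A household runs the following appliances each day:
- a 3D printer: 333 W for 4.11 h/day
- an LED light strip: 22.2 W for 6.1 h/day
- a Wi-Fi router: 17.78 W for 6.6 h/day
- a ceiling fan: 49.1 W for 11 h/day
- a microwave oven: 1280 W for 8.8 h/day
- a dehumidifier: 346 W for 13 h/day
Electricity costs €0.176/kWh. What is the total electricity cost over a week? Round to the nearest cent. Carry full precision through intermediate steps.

3D printer: 333 W × 4.11 h × 7 d = 9,580 Wh = 9.58 kWh
LED light strip: 22.2 W × 6.1 h × 7 d = 948 Wh = 0.9479 kWh
Wi-Fi router: 17.78 W × 6.6 h × 7 d = 821 Wh = 0.8214 kWh
ceiling fan: 49.1 W × 11 h × 7 d = 3,781 Wh = 3.781 kWh
microwave oven: 1280 W × 8.8 h × 7 d = 78,848 Wh = 78.85 kWh
dehumidifier: 346 W × 13 h × 7 d = 31,486 Wh = 31.49 kWh
Total energy = 9.58 + 0.9479 + 0.8214 + 3.781 + 78.85 + 31.49 = 125.5 kWh
Cost = 125.5 kWh × €0.176 = €22.08

€22.08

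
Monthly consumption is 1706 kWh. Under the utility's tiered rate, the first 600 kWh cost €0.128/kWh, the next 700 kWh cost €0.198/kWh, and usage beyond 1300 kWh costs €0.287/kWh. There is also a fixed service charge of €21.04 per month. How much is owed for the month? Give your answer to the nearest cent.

First 600 kWh × €0.128 = €76.80
Next 700 kWh × €0.198 = €138.60
Remaining 406 kWh × €0.287 = €116.52
Energy charge = €331.92; + service €21.04 = €352.96

€352.96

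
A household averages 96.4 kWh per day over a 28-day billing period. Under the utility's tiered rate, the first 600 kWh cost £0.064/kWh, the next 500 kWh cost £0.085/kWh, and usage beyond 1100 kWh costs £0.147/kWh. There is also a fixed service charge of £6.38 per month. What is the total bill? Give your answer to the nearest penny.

£322.36

Usage = 96.4 kWh/day × 28 days = 2699.2 kWh
First 600 kWh × £0.064 = £38.40
Next 500 kWh × £0.085 = £42.50
Remaining 1599.2 kWh × £0.147 = £235.08
Energy charge = £315.98; + service £6.38 = £322.36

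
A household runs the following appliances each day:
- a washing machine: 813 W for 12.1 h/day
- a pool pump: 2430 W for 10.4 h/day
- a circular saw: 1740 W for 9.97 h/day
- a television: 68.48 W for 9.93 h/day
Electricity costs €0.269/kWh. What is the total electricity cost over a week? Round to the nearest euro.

washing machine: 813 W × 12.1 h × 7 d = 68,861 Wh = 68.86 kWh
pool pump: 2430 W × 10.4 h × 7 d = 176,904 Wh = 176.9 kWh
circular saw: 1740 W × 9.97 h × 7 d = 121,435 Wh = 121.4 kWh
television: 68.48 W × 9.93 h × 7 d = 4,760 Wh = 4.76 kWh
Total energy = 68.86 + 176.9 + 121.4 + 4.76 = 372 kWh
Cost = 372 kWh × €0.269 = €100.06 ≈ €100

€100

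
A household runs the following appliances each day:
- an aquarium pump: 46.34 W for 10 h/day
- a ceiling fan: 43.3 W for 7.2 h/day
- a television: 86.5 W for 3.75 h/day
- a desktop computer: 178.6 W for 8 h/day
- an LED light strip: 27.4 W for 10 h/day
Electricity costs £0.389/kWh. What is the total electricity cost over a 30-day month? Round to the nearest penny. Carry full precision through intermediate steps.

aquarium pump: 46.34 W × 10 h × 30 d = 13,902 Wh = 13.9 kWh
ceiling fan: 43.3 W × 7.2 h × 30 d = 9,353 Wh = 9.353 kWh
television: 86.5 W × 3.75 h × 30 d = 9,731 Wh = 9.731 kWh
desktop computer: 178.6 W × 8 h × 30 d = 42,864 Wh = 42.86 kWh
LED light strip: 27.4 W × 10 h × 30 d = 8,220 Wh = 8.22 kWh
Total energy = 13.9 + 9.353 + 9.731 + 42.86 + 8.22 = 84.07 kWh
Cost = 84.07 kWh × £0.389 = £32.70

£32.70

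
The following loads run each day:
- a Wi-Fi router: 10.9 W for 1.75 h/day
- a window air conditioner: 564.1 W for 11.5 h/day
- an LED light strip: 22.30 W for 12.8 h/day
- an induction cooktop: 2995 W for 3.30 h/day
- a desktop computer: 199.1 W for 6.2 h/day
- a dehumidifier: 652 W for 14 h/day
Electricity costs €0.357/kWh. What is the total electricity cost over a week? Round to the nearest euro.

€68

Wi-Fi router: 10.9 W × 1.75 h × 7 d = 134 Wh = 0.1335 kWh
window air conditioner: 564.1 W × 11.5 h × 7 d = 45,410 Wh = 45.41 kWh
LED light strip: 22.30 W × 12.8 h × 7 d = 1,998 Wh = 1.998 kWh
induction cooktop: 2995 W × 3.30 h × 7 d = 69,184 Wh = 69.18 kWh
desktop computer: 199.1 W × 6.2 h × 7 d = 8,641 Wh = 8.641 kWh
dehumidifier: 652 W × 14 h × 7 d = 63,896 Wh = 63.9 kWh
Total energy = 0.1335 + 45.41 + 1.998 + 69.18 + 8.641 + 63.9 = 189.3 kWh
Cost = 189.3 kWh × €0.357 = €67.57 ≈ €68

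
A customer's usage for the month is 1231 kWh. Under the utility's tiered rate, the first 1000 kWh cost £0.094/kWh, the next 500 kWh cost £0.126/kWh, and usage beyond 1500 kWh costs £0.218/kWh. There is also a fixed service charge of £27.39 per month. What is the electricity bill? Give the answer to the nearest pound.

First 1000 kWh × £0.094 = £94.00
Next 231 kWh × £0.126 = £29.11
Remaining tier: 0 kWh (not reached)
Energy charge = £123.11; + service £27.39 = £150.50 ≈ £150

£150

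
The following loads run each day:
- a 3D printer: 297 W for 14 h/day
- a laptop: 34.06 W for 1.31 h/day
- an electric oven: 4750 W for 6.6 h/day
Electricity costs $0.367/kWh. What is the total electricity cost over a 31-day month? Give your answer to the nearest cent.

$404.48

3D printer: 297 W × 14 h × 31 d = 128,898 Wh = 128.9 kWh
laptop: 34.06 W × 1.31 h × 31 d = 1,383 Wh = 1.383 kWh
electric oven: 4750 W × 6.6 h × 31 d = 971,850 Wh = 971.9 kWh
Total energy = 128.9 + 1.383 + 971.9 = 1,102 kWh
Cost = 1,102 kWh × $0.367 = $404.48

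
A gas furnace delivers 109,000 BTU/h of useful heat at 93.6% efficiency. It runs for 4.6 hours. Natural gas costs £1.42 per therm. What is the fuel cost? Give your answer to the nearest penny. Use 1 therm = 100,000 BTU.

Heat delivered = 109,000 BTU/h × 4.6 h = 501,400 BTU
Gas input = 501,400 / 0.936 = 535,684 BTU
= 535,684 / 100,000 = 5.357 therm
Cost = 5.357 × £1.42/therm = £7.61

£7.61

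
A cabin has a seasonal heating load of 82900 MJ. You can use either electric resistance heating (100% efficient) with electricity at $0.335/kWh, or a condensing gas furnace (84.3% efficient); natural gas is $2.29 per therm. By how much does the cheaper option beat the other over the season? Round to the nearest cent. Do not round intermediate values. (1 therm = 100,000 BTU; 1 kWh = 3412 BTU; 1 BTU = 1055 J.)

Heat load = 82900 MJ = 82,900,000,000 J / 1055 = 78,578,199 BTU
Gas: input = 78,578,199 / 0.843 = 93,212,573 BTU = 932.1 therm → 932.1 × $2.29 = $2,134.57
Electric: 78,578,199 BTU / 3412 = 23,030 kWh → × $0.335 = $7,715.03
Difference = |$2,134.57 − $7,715.03| = $5,580.47

$5580.47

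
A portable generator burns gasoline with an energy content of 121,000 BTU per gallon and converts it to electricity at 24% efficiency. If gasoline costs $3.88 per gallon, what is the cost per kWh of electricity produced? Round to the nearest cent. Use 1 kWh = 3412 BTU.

Electrical output per gallon = 121,000 BTU × 0.24 / 3412 BTU/kWh = 8.511 kWh
Cost per kWh = $3.88 / 8.511 kWh = $0.456

$0.46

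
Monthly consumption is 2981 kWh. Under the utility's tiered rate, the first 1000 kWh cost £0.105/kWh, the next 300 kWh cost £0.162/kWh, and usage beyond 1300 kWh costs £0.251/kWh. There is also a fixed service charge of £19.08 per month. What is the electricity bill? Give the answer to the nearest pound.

First 1000 kWh × £0.105 = £105.00
Next 300 kWh × £0.162 = £48.60
Remaining 1681 kWh × £0.251 = £421.93
Energy charge = £575.53; + service £19.08 = £594.61 ≈ £595

£595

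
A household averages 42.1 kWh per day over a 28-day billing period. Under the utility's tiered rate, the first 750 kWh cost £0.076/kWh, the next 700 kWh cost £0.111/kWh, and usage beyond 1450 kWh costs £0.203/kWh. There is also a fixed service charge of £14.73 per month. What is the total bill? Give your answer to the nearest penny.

Usage = 42.1 kWh/day × 28 days = 1178.8 kWh
First 750 kWh × £0.076 = £57.00
Next 428.8 kWh × £0.111 = £47.60
Remaining tier: 0 kWh (not reached)
Energy charge = £104.60; + service £14.73 = £119.33

£119.33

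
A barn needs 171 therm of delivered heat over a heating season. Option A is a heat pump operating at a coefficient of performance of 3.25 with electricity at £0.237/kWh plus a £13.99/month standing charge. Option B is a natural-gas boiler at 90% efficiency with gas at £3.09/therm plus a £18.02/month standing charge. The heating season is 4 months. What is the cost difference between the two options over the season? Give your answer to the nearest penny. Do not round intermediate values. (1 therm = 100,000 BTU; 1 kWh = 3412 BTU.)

£237.75

Heat load = 171 therm × 100,000 = 17,100,000 BTU
Gas: input = 17,100,000 / 0.90 = 19,000,000 BTU = 190 therm → 190 × £3.09 = £587.10; + 4 × £18.02 standing = £659.18
Heat pump: 17,100,000 BTU / 3412 = 5,012 kWh heat; / 3.25 = 1,542 kWh in → × £0.237 = £365.47; + 4 × £13.99 standing = £421.43
Difference = |£659.18 − £421.43| = £237.75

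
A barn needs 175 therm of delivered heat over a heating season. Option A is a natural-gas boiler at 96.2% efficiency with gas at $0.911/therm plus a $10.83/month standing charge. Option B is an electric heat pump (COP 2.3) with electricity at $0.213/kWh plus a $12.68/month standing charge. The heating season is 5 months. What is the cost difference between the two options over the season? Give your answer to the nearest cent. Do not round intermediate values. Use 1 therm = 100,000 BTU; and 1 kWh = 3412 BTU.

Heat load = 175 therm × 100,000 = 17,500,000 BTU
Gas: input = 17,500,000 / 0.962 = 18,191,268 BTU = 181.9 therm → 181.9 × $0.911 = $165.72; + 5 × $10.83 standing = $219.87
Heat pump: 17,500,000 BTU / 3412 = 5,129 kWh heat; / 2.3 = 2,230 kWh in → × $0.213 = $474.99; + 5 × $12.68 standing = $538.39
Difference = |$219.87 − $538.39| = $318.51

$318.51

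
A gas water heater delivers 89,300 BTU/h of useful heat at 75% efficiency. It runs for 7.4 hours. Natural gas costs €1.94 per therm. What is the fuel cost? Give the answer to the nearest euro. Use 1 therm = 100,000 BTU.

Heat delivered = 89,300 BTU/h × 7.4 h = 660,820 BTU
Gas input = 660,820 / 0.75 = 881,093 BTU
= 881,093 / 100,000 = 8.811 therm
Cost = 8.811 × €1.94/therm = €17.09 ≈ €17

€17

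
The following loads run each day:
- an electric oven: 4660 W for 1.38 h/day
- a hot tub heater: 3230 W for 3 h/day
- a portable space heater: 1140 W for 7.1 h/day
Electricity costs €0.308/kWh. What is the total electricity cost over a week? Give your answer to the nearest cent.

€52.21

electric oven: 4660 W × 1.38 h × 7 d = 45,016 Wh = 45.02 kWh
hot tub heater: 3230 W × 3 h × 7 d = 67,830 Wh = 67.83 kWh
portable space heater: 1140 W × 7.1 h × 7 d = 56,658 Wh = 56.66 kWh
Total energy = 45.02 + 67.83 + 56.66 = 169.5 kWh
Cost = 169.5 kWh × €0.308 = €52.21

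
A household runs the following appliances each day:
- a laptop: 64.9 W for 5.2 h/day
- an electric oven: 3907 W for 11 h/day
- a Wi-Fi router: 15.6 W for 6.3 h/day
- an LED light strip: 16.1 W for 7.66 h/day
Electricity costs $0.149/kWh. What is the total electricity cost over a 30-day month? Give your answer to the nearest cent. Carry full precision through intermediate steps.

laptop: 64.9 W × 5.2 h × 30 d = 10,124 Wh = 10.12 kWh
electric oven: 3907 W × 11 h × 30 d = 1,289,310 Wh = 1,289 kWh
Wi-Fi router: 15.6 W × 6.3 h × 30 d = 2,948 Wh = 2.948 kWh
LED light strip: 16.1 W × 7.66 h × 30 d = 3,700 Wh = 3.7 kWh
Total energy = 10.12 + 1,289 + 2.948 + 3.7 = 1,306 kWh
Cost = 1,306 kWh × $0.149 = $194.61

$194.61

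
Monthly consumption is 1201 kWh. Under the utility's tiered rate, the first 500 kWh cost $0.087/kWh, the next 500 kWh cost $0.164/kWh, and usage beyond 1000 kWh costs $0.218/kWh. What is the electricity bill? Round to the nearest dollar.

$169

First 500 kWh × $0.087 = $43.50
Next 500 kWh × $0.164 = $82.00
Remaining 201 kWh × $0.218 = $43.82
Total = $169.32 ≈ $169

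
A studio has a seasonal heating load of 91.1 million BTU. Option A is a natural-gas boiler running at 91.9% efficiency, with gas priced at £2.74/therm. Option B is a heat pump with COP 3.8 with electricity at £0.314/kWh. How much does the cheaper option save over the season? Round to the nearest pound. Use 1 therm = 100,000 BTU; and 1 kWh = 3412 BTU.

£510

Heat load = 91.1 × 10⁶ BTU = 91,100,000 BTU
Gas: input = 91,100,000 / 0.919 = 99,129,489 BTU = 991.3 therm → 991.3 × £2.74 = £2,716.15
Heat pump: 91,100,000 BTU / 3412 = 26,700 kWh heat; / 3.8 = 7,026 kWh in → × £0.314 = £2,206.25
Difference = |£2,716.15 − £2,206.25| = £509.89 ≈ £510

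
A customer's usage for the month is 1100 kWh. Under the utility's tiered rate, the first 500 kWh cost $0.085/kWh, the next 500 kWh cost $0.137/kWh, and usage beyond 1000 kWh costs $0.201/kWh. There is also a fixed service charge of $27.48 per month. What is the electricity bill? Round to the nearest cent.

$158.58

First 500 kWh × $0.085 = $42.50
Next 500 kWh × $0.137 = $68.50
Remaining 100 kWh × $0.201 = $20.10
Energy charge = $131.10; + service $27.48 = $158.58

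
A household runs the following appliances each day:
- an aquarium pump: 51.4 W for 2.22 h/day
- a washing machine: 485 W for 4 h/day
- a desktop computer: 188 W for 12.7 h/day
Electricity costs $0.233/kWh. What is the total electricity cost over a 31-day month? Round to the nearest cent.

$32.08

aquarium pump: 51.4 W × 2.22 h × 31 d = 3,537 Wh = 3.537 kWh
washing machine: 485 W × 4 h × 31 d = 60,140 Wh = 60.14 kWh
desktop computer: 188 W × 12.7 h × 31 d = 74,016 Wh = 74.02 kWh
Total energy = 3.537 + 60.14 + 74.02 = 137.7 kWh
Cost = 137.7 kWh × $0.233 = $32.08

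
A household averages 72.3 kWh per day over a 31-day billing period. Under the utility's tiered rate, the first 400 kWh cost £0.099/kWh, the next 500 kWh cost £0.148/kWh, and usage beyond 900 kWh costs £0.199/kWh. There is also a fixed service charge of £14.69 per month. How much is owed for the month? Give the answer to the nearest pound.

£395

Usage = 72.3 kWh/day × 31 days = 2241.3 kWh
First 400 kWh × £0.099 = £39.60
Next 500 kWh × £0.148 = £74.00
Remaining 1341.3 kWh × £0.199 = £266.92
Energy charge = £380.52; + service £14.69 = £395.21 ≈ £395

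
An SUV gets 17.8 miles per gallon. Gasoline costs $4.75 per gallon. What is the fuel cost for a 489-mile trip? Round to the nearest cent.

Fuel = 489 mi / 17.8 mpg = 27.47 gal
Cost = 27.47 gal × $4.75/gal = $130.49

$130.49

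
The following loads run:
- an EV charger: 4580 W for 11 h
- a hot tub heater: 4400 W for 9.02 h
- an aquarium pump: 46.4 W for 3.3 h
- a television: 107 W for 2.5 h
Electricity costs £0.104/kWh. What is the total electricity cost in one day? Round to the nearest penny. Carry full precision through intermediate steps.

£9.41

EV charger: 4580 W × 11 h = 50,380 Wh = 50.38 kWh
hot tub heater: 4400 W × 9.02 h = 39,688 Wh = 39.69 kWh
aquarium pump: 46.4 W × 3.3 h = 153 Wh = 0.1531 kWh
television: 107 W × 2.5 h = 268 Wh = 0.2675 kWh
Total energy = 50.38 + 39.69 + 0.1531 + 0.2675 = 90.49 kWh
Cost = 90.49 kWh × £0.104 = £9.41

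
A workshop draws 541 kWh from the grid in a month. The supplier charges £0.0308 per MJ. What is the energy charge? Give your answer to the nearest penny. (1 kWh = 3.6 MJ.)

£59.99

541 kWh × (3.6 MJ/kWh) = 1,948 MJ
Cost = 1,948 MJ × £0.0308/MJ = £59.99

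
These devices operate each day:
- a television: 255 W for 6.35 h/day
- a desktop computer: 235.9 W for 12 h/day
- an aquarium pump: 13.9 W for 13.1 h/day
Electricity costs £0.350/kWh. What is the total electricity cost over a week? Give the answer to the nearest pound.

television: 255 W × 6.35 h × 7 d = 11,335 Wh = 11.33 kWh
desktop computer: 235.9 W × 12 h × 7 d = 19,816 Wh = 19.82 kWh
aquarium pump: 13.9 W × 13.1 h × 7 d = 1,275 Wh = 1.275 kWh
Total energy = 11.33 + 19.82 + 1.275 = 32.42 kWh
Cost = 32.42 kWh × £0.350 = £11.35 ≈ £11

£11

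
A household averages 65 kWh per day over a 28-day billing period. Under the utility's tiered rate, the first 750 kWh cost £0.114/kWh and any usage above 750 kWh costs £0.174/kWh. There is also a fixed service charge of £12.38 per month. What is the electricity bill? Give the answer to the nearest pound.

Usage = 65 kWh/day × 28 days = 1820 kWh
First 750 kWh × £0.114 = £85.50
Remaining 1070 kWh × £0.174 = £186.18
Energy charge = £271.68; + service £12.38 = £284.06 ≈ £284

£284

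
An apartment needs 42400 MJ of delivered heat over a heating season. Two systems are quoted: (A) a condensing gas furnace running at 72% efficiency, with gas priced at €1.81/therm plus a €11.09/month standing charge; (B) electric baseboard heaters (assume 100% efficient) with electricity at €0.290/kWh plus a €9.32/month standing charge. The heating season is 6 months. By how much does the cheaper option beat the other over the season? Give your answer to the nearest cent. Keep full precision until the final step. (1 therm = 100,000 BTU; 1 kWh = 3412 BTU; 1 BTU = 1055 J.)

€2394.94

Heat load = 42400 MJ = 42,400,000,000 J / 1055 = 40,189,573 BTU
Gas: input = 40,189,573 / 0.72 = 55,818,852 BTU = 558.2 therm → 558.2 × €1.81 = €1,010.32; + 6 × €11.09 standing = €1,076.86
Electric: 40,189,573 BTU / 3412 = 11,780 kWh → × €0.290 = €3,415.88; + 6 × €9.32 standing = €3,471.80
Difference = |€1,076.86 − €3,471.80| = €2,394.94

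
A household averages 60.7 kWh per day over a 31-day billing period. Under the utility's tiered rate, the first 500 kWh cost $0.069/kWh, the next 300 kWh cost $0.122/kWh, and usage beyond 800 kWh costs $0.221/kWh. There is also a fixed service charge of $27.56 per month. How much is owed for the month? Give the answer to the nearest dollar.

$338

Usage = 60.7 kWh/day × 31 days = 1881.7 kWh
First 500 kWh × $0.069 = $34.50
Next 300 kWh × $0.122 = $36.60
Remaining 1081.7 kWh × $0.221 = $239.06
Energy charge = $310.16; + service $27.56 = $337.72 ≈ $338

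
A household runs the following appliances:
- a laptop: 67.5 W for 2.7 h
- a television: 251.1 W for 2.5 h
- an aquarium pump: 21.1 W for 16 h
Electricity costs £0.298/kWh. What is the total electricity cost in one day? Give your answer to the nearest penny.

laptop: 67.5 W × 2.7 h = 182 Wh = 0.1822 kWh
television: 251.1 W × 2.5 h = 628 Wh = 0.6278 kWh
aquarium pump: 21.1 W × 16 h = 338 Wh = 0.3376 kWh
Total energy = 0.1822 + 0.6278 + 0.3376 = 1.148 kWh
Cost = 1.148 kWh × £0.298 = £0.34

£0.34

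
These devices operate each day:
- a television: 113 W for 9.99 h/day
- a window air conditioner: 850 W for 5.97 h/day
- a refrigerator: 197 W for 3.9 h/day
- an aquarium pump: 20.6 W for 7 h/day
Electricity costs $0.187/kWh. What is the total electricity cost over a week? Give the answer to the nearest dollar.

$9

television: 113 W × 9.99 h × 7 d = 7,902 Wh = 7.902 kWh
window air conditioner: 850 W × 5.97 h × 7 d = 35,522 Wh = 35.52 kWh
refrigerator: 197 W × 3.9 h × 7 d = 5,378 Wh = 5.378 kWh
aquarium pump: 20.6 W × 7 h × 7 d = 1,009 Wh = 1.009 kWh
Total energy = 7.902 + 35.52 + 5.378 + 1.009 = 49.81 kWh
Cost = 49.81 kWh × $0.187 = $9.31 ≈ $9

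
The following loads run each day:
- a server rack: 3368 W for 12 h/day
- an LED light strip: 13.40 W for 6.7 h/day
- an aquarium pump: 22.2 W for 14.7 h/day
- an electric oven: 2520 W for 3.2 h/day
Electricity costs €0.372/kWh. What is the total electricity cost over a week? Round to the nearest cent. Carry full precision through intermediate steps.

€127.33

server rack: 3368 W × 12 h × 7 d = 282,912 Wh = 282.9 kWh
LED light strip: 13.40 W × 6.7 h × 7 d = 628 Wh = 0.6285 kWh
aquarium pump: 22.2 W × 14.7 h × 7 d = 2,284 Wh = 2.284 kWh
electric oven: 2520 W × 3.2 h × 7 d = 56,448 Wh = 56.45 kWh
Total energy = 282.9 + 0.6285 + 2.284 + 56.45 = 342.3 kWh
Cost = 342.3 kWh × €0.372 = €127.33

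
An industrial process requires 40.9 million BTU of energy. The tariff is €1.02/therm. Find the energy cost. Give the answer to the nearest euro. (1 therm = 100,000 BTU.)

€417

40.9 million BTU × (10 therm/million BTU) = 409 therm
Cost = 409 therm × €1.02/therm = €417.18 ≈ €417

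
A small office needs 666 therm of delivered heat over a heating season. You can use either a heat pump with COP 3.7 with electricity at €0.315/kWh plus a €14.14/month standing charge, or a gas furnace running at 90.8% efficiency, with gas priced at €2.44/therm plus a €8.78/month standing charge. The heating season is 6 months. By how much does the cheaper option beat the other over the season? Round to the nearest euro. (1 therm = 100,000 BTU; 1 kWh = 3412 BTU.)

€96

Heat load = 666 therm × 100,000 = 66,600,000 BTU
Gas: input = 66,600,000 / 0.908 = 73,348,018 BTU = 733.5 therm → 733.5 × €2.44 = €1,789.69; + 6 × €8.78 standing = €1,842.37
Heat pump: 66,600,000 BTU / 3412 = 19,520 kWh heat; / 3.7 = 5,275 kWh in → × €0.315 = €1,661.78; + 6 × €14.14 standing = €1,746.62
Difference = |€1,842.37 − €1,746.62| = €95.75 ≈ €96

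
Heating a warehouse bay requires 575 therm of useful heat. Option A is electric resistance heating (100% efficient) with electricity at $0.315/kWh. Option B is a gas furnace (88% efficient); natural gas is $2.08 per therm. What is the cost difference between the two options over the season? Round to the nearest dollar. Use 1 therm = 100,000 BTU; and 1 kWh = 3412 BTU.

$3949

Heat load = 575 therm × 100,000 = 57,500,000 BTU
Gas: input = 57,500,000 / 0.88 = 65,340,909 BTU = 653.4 therm → 653.4 × $2.08 = $1,359.09
Electric: 57,500,000 BTU / 3412 = 16,850 kWh → × $0.315 = $5,308.47
Difference = |$1,359.09 − $5,308.47| = $3,949.38 ≈ $3949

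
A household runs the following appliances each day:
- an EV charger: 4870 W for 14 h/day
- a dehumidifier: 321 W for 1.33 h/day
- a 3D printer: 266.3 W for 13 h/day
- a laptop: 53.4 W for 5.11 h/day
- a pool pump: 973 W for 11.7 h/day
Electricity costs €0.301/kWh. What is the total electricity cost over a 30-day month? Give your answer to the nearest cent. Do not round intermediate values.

EV charger: 4870 W × 14 h × 30 d = 2,045,400 Wh = 2,045 kWh
dehumidifier: 321 W × 1.33 h × 30 d = 12,808 Wh = 12.81 kWh
3D printer: 266.3 W × 13 h × 30 d = 103,857 Wh = 103.9 kWh
laptop: 53.4 W × 5.11 h × 30 d = 8,186 Wh = 8.186 kWh
pool pump: 973 W × 11.7 h × 30 d = 341,523 Wh = 341.5 kWh
Total energy = 2,045 + 12.81 + 103.9 + 8.186 + 341.5 = 2,512 kWh
Cost = 2,512 kWh × €0.301 = €756.04

€756.04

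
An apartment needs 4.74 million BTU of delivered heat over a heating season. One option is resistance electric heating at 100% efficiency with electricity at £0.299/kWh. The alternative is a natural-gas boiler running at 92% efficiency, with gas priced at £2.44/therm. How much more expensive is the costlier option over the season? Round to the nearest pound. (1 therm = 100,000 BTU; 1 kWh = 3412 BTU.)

Heat load = 4.74 × 10⁶ BTU = 4,740,000 BTU
Gas: input = 4,740,000 / 0.92 = 5,152,174 BTU = 51.52 therm → 51.52 × £2.44 = £125.71
Electric: 4,740,000 BTU / 3412 = 1,389 kWh → × £0.299 = £415.38
Difference = |£125.71 − £415.38| = £289.66 ≈ £290

£290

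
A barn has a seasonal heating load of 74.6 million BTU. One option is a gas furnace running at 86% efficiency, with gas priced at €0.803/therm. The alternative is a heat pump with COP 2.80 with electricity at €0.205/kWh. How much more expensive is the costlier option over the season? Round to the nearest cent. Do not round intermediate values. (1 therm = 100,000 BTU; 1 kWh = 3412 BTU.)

Heat load = 74.6 × 10⁶ BTU = 74,600,000 BTU
Gas: input = 74,600,000 / 0.86 = 86,744,186 BTU = 867.4 therm → 867.4 × €0.803 = €696.56
Heat pump: 74,600,000 BTU / 3412 = 21,860 kWh heat; / 2.80 = 7,809 kWh in → × €0.205 = €1,600.76
Difference = |€696.56 − €1,600.76| = €904.20

€904.20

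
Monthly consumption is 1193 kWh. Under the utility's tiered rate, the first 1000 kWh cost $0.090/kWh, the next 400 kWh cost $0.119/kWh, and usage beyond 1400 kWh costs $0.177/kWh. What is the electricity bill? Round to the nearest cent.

$112.97

First 1000 kWh × $0.090 = $90.00
Next 193 kWh × $0.119 = $22.97
Remaining tier: 0 kWh (not reached)
Total = $112.97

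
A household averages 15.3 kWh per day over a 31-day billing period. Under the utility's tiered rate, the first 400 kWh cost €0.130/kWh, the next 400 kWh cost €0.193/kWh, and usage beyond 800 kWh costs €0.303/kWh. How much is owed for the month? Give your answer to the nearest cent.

Usage = 15.3 kWh/day × 31 days = 474.3 kWh
First 400 kWh × €0.130 = €52.00
Next 74.3 kWh × €0.193 = €14.34
Remaining tier: 0 kWh (not reached)
Total = €66.34

€66.34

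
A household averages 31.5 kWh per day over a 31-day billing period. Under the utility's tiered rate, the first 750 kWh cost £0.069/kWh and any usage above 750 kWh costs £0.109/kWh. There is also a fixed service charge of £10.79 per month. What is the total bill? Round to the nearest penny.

Usage = 31.5 kWh/day × 31 days = 976.5 kWh
First 750 kWh × £0.069 = £51.75
Remaining 226.5 kWh × £0.109 = £24.69
Energy charge = £76.44; + service £10.79 = £87.23

£87.23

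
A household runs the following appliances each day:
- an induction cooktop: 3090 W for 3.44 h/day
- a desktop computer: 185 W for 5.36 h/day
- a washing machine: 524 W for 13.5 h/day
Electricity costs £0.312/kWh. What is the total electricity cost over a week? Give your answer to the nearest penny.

£40.83

induction cooktop: 3090 W × 3.44 h × 7 d = 74,407 Wh = 74.41 kWh
desktop computer: 185 W × 5.36 h × 7 d = 6,941 Wh = 6.941 kWh
washing machine: 524 W × 13.5 h × 7 d = 49,518 Wh = 49.52 kWh
Total energy = 74.41 + 6.941 + 49.52 = 130.9 kWh
Cost = 130.9 kWh × £0.312 = £40.83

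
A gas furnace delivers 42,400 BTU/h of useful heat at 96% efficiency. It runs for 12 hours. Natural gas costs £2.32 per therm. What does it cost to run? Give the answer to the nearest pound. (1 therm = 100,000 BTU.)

Heat delivered = 42,400 BTU/h × 12 h = 508,800 BTU
Gas input = 508,800 / 0.960 = 530,000 BTU
= 530,000 / 100,000 = 5.3 therm
Cost = 5.3 × £2.32/therm = £12.30 ≈ £12

£12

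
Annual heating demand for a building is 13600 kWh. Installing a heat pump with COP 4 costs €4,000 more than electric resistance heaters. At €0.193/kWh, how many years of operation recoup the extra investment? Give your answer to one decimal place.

2.0 years

Resistance: 13600 kWh × €0.193 = €2,624.80/yr
Heat pump: 13600 / 4 = 3400 kWh in → × €0.193 = €656.20/yr
Annual savings = €1,968.60
Payback = €4,000 / €1,968.60 = 2.03 years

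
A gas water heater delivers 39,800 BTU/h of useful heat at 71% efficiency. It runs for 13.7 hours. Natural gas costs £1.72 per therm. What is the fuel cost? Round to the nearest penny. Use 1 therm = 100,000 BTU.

Heat delivered = 39,800 BTU/h × 13.7 h = 545,260 BTU
Gas input = 545,260 / 0.71 = 767,972 BTU
= 767,972 / 100,000 = 7.68 therm
Cost = 7.68 × £1.72/therm = £13.21

£13.21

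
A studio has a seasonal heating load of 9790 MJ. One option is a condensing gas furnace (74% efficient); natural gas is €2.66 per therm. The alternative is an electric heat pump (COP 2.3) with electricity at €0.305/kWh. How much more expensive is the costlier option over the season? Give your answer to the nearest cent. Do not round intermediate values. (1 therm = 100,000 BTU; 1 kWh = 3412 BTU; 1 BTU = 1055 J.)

Heat load = 9790 MJ = 9,790,000,000 J / 1055 = 9,279,621 BTU
Gas: input = 9,279,621 / 0.74 = 12,540,028 BTU = 125.4 therm → 125.4 × €2.66 = €333.56
Heat pump: 9,279,621 BTU / 3412 = 2,720 kWh heat; / 2.3 = 1,182 kWh in → × €0.305 = €360.66
Difference = |€333.56 − €360.66| = €27.09

€27.09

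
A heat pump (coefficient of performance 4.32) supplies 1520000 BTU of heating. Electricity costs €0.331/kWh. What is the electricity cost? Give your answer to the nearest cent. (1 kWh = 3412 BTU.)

€34.13

Heat delivered = 1,520,000 BTU / 3412 = 445.5 kWh
Electrical input = 445.5 kWh / 4.32 = 103.1 kWh
Cost = 103.1 × €0.331/kWh = €34.13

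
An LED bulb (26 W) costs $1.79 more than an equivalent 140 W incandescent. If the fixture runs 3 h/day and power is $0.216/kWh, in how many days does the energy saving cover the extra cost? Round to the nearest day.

24 days

Power saved = 140 − 26 = 114 W
Daily energy saved = 114 W × 3 h = 342 Wh = 0.342 kWh
Daily savings = 0.342 × $0.216 = $0.0739
Payback = $1.79 / $0.0739 per day = 24.23 days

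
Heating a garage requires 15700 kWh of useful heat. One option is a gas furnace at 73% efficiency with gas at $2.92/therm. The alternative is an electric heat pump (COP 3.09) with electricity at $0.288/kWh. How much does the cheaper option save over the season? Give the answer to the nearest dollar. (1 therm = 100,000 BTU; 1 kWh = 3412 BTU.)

$679

Heat load = 15700 kWh × 3412 = 53,568,400 BTU
Gas: input = 53,568,400 / 0.73 = 73,381,370 BTU = 733.8 therm → 733.8 × $2.92 = $2,142.74
Heat pump: 53,568,400 BTU / 3412 = 15,700 kWh heat; / 3.09 = 5,081 kWh in → × $0.288 = $1,463.30
Difference = |$2,142.74 − $1,463.30| = $679.44 ≈ $679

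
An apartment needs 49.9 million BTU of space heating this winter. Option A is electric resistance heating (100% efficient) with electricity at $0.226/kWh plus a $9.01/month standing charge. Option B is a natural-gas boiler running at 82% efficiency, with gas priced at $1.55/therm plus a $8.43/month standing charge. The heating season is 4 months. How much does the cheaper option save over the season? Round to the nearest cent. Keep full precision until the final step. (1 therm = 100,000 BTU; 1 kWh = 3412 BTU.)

$2364.31

Heat load = 49.9 × 10⁶ BTU = 49,900,000 BTU
Gas: input = 49,900,000 / 0.82 = 60,853,659 BTU = 608.5 therm → 608.5 × $1.55 = $943.23; + 4 × $8.43 standing = $976.95
Electric: 49,900,000 BTU / 3412 = 14,620 kWh → × $0.226 = $3,305.22; + 4 × $9.01 standing = $3,341.26
Difference = |$976.95 − $3,341.26| = $2,364.31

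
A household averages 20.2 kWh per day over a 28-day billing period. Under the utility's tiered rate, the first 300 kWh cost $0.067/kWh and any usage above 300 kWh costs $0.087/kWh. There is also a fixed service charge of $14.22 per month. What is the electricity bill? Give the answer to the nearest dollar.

Usage = 20.2 kWh/day × 28 days = 565.6 kWh
First 300 kWh × $0.067 = $20.10
Remaining 265.6 kWh × $0.087 = $23.11
Energy charge = $43.21; + service $14.22 = $57.43 ≈ $57

$57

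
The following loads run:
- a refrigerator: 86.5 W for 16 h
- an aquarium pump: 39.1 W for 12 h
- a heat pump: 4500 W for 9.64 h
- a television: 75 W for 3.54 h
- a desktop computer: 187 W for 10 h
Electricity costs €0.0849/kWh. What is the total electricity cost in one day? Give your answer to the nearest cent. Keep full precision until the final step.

€4.02

refrigerator: 86.5 W × 16 h = 1,384 Wh = 1.384 kWh
aquarium pump: 39.1 W × 12 h = 469 Wh = 0.4692 kWh
heat pump: 4500 W × 9.64 h = 43,380 Wh = 43.38 kWh
television: 75 W × 3.54 h = 266 Wh = 0.2655 kWh
desktop computer: 187 W × 10 h = 1,870 Wh = 1.87 kWh
Total energy = 1.384 + 0.4692 + 43.38 + 0.2655 + 1.87 = 47.37 kWh
Cost = 47.37 kWh × €0.0849 = €4.02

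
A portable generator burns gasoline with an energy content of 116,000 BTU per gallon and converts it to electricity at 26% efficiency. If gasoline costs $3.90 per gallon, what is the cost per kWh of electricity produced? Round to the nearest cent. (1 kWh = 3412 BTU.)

Electrical output per gallon = 116,000 BTU × 0.26 / 3412 BTU/kWh = 8.839 kWh
Cost per kWh = $3.90 / 8.839 kWh = $0.441

$0.44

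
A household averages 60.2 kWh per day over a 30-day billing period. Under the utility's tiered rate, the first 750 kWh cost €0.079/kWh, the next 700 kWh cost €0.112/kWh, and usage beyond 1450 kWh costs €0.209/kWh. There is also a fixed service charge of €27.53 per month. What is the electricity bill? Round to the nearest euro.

€240

Usage = 60.2 kWh/day × 30 days = 1806 kWh
First 750 kWh × €0.079 = €59.25
Next 700 kWh × €0.112 = €78.40
Remaining 356 kWh × €0.209 = €74.40
Energy charge = €212.05; + service €27.53 = €239.58 ≈ €240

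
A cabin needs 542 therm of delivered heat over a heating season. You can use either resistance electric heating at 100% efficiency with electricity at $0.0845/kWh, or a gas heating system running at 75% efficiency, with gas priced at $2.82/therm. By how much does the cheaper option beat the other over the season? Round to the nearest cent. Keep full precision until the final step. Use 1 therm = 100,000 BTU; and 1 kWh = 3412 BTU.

Heat load = 542 therm × 100,000 = 54,200,000 BTU
Gas: input = 54,200,000 / 0.75 = 72,266,667 BTU = 722.7 therm → 722.7 × $2.82 = $2,037.92
Electric: 54,200,000 BTU / 3412 = 15,890 kWh → × $0.0845 = $1,342.29
Difference = |$2,037.92 − $1,342.29| = $695.63

$695.63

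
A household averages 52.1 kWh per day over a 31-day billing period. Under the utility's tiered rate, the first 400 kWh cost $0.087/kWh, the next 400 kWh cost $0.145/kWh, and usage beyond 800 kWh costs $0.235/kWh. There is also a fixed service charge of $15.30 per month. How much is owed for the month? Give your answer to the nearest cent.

Usage = 52.1 kWh/day × 31 days = 1615.1 kWh
First 400 kWh × $0.087 = $34.80
Next 400 kWh × $0.145 = $58.00
Remaining 815.1 kWh × $0.235 = $191.55
Energy charge = $284.35; + service $15.30 = $299.65

$299.65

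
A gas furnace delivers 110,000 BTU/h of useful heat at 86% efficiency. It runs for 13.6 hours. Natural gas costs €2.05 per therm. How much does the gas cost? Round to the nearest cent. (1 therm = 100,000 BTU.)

Heat delivered = 110,000 BTU/h × 13.6 h = 1,496,000 BTU
Gas input = 1,496,000 / 0.86 = 1,739,535 BTU
= 1,739,535 / 100,000 = 17.4 therm
Cost = 17.4 × €2.05/therm = €35.66

€35.66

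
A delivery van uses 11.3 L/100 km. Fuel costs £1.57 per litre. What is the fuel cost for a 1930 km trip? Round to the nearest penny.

£342.40

Fuel = 11.3 L/100 km × 1930 km / 100 = 218.1 L
Cost = 218.1 L × £1.57/L = £342.40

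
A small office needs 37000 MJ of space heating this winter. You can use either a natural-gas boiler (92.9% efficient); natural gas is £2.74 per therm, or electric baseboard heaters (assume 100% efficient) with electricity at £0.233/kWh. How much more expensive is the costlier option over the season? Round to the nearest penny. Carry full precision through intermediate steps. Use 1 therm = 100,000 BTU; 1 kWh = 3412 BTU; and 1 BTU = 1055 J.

£1360.56

Heat load = 37000 MJ = 37,000,000,000 J / 1055 = 35,071,090 BTU
Gas: input = 35,071,090 / 0.929 = 37,751,442 BTU = 377.5 therm → 377.5 × £2.74 = £1,034.39
Electric: 35,071,090 BTU / 3412 = 10,280 kWh → × £0.233 = £2,394.95
Difference = |£1,034.39 − £2,394.95| = £1,360.56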